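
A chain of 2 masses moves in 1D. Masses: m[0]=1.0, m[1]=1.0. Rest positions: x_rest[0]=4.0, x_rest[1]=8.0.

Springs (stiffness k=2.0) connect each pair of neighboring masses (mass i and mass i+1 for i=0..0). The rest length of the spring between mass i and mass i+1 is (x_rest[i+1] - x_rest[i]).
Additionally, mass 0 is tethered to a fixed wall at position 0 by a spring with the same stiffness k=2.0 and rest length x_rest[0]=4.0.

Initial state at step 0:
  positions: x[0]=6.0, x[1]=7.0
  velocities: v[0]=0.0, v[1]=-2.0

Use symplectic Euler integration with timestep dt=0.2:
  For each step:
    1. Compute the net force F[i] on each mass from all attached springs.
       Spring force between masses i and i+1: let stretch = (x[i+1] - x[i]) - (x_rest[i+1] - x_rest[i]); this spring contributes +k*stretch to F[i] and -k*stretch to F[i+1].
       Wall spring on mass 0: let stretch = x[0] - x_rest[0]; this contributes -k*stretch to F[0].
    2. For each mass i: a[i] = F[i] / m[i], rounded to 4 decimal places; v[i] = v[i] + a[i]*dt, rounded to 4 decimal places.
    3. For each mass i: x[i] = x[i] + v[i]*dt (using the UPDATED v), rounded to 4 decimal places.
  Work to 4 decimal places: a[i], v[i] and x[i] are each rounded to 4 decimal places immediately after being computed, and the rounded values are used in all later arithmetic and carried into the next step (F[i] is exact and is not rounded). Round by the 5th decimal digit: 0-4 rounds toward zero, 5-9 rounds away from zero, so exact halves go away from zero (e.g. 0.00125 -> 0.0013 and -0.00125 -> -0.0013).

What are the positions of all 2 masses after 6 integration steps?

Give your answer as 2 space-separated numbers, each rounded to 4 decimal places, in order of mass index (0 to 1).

Step 0: x=[6.0000 7.0000] v=[0.0000 -2.0000]
Step 1: x=[5.6000 6.8400] v=[-2.0000 -0.8000]
Step 2: x=[4.8512 6.9008] v=[-3.7440 0.3040]
Step 3: x=[3.8783 7.1176] v=[-4.8646 1.0842]
Step 4: x=[2.8543 7.3953] v=[-5.1202 1.3885]
Step 5: x=[1.9652 7.6297] v=[-4.4455 1.1721]
Step 6: x=[1.3720 7.7310] v=[-2.9658 0.5063]

Answer: 1.3720 7.7310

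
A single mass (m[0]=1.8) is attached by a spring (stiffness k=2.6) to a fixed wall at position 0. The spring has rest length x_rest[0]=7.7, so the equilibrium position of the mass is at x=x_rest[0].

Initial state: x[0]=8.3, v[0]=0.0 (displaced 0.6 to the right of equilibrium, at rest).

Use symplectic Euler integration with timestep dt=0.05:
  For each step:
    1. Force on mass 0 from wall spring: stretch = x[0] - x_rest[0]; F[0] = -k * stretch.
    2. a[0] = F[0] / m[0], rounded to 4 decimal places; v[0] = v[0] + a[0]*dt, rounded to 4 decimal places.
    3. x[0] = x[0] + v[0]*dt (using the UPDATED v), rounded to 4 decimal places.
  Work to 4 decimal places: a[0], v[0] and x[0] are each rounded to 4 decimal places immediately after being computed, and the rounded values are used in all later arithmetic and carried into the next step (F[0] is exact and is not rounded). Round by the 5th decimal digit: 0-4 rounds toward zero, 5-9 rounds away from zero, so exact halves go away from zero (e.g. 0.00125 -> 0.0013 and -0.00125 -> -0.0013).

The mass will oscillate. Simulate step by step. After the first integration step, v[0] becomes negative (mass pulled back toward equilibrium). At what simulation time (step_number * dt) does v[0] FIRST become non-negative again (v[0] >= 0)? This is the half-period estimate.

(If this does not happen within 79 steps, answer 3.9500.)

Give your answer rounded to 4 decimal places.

Answer: 2.6500

Derivation:
Step 0: x=[8.3000] v=[0.0000]
Step 1: x=[8.2978] v=[-0.0433]
Step 2: x=[8.2935] v=[-0.0865]
Step 3: x=[8.2870] v=[-0.1294]
Step 4: x=[8.2784] v=[-0.1718]
Step 5: x=[8.2677] v=[-0.2136]
Step 6: x=[8.2550] v=[-0.2546]
Step 7: x=[8.2403] v=[-0.2947]
Step 8: x=[8.2236] v=[-0.3337]
Step 9: x=[8.2050] v=[-0.3715]
Step 10: x=[8.1846] v=[-0.4080]
Step 11: x=[8.1625] v=[-0.4430]
Step 12: x=[8.1387] v=[-0.4764]
Step 13: x=[8.1133] v=[-0.5081]
Step 14: x=[8.0864] v=[-0.5380]
Step 15: x=[8.0581] v=[-0.5659]
Step 16: x=[8.0285] v=[-0.5918]
Step 17: x=[7.9977] v=[-0.6155]
Step 18: x=[7.9659] v=[-0.6370]
Step 19: x=[7.9331] v=[-0.6562]
Step 20: x=[7.8995] v=[-0.6730]
Step 21: x=[7.8651] v=[-0.6874]
Step 22: x=[7.8301] v=[-0.6993]
Step 23: x=[7.7947] v=[-0.7087]
Step 24: x=[7.7589] v=[-0.7155]
Step 25: x=[7.7229] v=[-0.7198]
Step 26: x=[7.6868] v=[-0.7215]
Step 27: x=[7.6508] v=[-0.7205]
Step 28: x=[7.6150] v=[-0.7169]
Step 29: x=[7.5795] v=[-0.7108]
Step 30: x=[7.5444] v=[-0.7021]
Step 31: x=[7.5099] v=[-0.6909]
Step 32: x=[7.4760] v=[-0.6772]
Step 33: x=[7.4430] v=[-0.6610]
Step 34: x=[7.4109] v=[-0.6424]
Step 35: x=[7.3798] v=[-0.6215]
Step 36: x=[7.3499] v=[-0.5984]
Step 37: x=[7.3212] v=[-0.5731]
Step 38: x=[7.2939] v=[-0.5457]
Step 39: x=[7.2681] v=[-0.5164]
Step 40: x=[7.2438] v=[-0.4852]
Step 41: x=[7.2212] v=[-0.4523]
Step 42: x=[7.2003] v=[-0.4177]
Step 43: x=[7.1812] v=[-0.3816]
Step 44: x=[7.1640] v=[-0.3441]
Step 45: x=[7.1487] v=[-0.3054]
Step 46: x=[7.1354] v=[-0.2656]
Step 47: x=[7.1242] v=[-0.2248]
Step 48: x=[7.1150] v=[-0.1832]
Step 49: x=[7.1080] v=[-0.1410]
Step 50: x=[7.1031] v=[-0.0982]
Step 51: x=[7.1003] v=[-0.0551]
Step 52: x=[7.0997] v=[-0.0118]
Step 53: x=[7.1013] v=[0.0316]
First v>=0 after going negative at step 53, time=2.6500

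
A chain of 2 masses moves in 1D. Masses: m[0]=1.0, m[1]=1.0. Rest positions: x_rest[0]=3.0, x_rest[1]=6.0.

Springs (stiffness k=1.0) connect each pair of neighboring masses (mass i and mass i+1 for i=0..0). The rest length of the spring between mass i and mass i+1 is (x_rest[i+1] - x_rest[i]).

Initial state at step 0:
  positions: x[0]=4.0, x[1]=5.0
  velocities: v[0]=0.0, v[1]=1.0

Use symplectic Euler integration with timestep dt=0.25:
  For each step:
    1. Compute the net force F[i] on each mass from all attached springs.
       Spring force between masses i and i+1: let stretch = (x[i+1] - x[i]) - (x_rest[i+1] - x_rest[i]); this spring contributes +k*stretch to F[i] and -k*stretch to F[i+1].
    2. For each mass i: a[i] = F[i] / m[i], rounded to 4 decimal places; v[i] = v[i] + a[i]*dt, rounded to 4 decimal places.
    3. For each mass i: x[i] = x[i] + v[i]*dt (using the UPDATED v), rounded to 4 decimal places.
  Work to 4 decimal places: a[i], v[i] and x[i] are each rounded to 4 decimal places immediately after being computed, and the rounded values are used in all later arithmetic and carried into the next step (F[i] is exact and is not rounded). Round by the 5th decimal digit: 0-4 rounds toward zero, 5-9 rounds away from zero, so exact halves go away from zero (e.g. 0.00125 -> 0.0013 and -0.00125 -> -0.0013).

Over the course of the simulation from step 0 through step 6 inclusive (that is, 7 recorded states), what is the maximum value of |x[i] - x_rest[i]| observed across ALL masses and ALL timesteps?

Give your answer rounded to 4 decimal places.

Step 0: x=[4.0000 5.0000] v=[0.0000 1.0000]
Step 1: x=[3.8750 5.3750] v=[-0.5000 1.5000]
Step 2: x=[3.6563 5.8438] v=[-0.8750 1.8750]
Step 3: x=[3.3868 6.3633] v=[-1.0781 2.0781]
Step 4: x=[3.1158 6.8843] v=[-1.0840 2.0840]
Step 5: x=[2.8928 7.3573] v=[-0.8919 1.8919]
Step 6: x=[2.7614 7.7388] v=[-0.5258 1.5258]
Max displacement = 1.7388

Answer: 1.7388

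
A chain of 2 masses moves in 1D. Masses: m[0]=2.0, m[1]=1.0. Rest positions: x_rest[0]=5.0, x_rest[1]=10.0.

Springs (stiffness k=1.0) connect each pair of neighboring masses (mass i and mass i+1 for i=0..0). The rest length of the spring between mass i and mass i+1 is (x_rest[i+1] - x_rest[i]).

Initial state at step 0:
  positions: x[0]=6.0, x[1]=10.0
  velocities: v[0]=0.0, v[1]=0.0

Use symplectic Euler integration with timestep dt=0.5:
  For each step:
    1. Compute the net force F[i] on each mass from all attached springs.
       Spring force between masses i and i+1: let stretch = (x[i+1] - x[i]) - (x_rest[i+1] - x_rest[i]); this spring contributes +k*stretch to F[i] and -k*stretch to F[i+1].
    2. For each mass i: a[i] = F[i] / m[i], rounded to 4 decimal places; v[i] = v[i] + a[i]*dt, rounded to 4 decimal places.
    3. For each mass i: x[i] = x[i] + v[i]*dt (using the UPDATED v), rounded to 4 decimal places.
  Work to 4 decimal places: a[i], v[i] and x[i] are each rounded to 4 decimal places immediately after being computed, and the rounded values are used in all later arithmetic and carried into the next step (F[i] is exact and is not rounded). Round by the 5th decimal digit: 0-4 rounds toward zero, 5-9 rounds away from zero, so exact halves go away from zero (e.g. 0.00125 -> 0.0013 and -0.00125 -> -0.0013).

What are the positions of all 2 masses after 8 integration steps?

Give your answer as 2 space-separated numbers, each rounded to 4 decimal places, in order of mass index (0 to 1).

Answer: 5.8581 10.2841

Derivation:
Step 0: x=[6.0000 10.0000] v=[0.0000 0.0000]
Step 1: x=[5.8750 10.2500] v=[-0.2500 0.5000]
Step 2: x=[5.6719 10.6563] v=[-0.4063 0.8125]
Step 3: x=[5.4668 11.0665] v=[-0.4102 0.8203]
Step 4: x=[5.3367 11.3268] v=[-0.2603 0.5205]
Step 5: x=[5.3303 11.3396] v=[-0.0128 0.0255]
Step 6: x=[5.4501 11.1000] v=[0.2396 -0.4792]
Step 7: x=[5.6512 10.6979] v=[0.4021 -0.8042]
Step 8: x=[5.8581 10.2841] v=[0.4138 -0.8276]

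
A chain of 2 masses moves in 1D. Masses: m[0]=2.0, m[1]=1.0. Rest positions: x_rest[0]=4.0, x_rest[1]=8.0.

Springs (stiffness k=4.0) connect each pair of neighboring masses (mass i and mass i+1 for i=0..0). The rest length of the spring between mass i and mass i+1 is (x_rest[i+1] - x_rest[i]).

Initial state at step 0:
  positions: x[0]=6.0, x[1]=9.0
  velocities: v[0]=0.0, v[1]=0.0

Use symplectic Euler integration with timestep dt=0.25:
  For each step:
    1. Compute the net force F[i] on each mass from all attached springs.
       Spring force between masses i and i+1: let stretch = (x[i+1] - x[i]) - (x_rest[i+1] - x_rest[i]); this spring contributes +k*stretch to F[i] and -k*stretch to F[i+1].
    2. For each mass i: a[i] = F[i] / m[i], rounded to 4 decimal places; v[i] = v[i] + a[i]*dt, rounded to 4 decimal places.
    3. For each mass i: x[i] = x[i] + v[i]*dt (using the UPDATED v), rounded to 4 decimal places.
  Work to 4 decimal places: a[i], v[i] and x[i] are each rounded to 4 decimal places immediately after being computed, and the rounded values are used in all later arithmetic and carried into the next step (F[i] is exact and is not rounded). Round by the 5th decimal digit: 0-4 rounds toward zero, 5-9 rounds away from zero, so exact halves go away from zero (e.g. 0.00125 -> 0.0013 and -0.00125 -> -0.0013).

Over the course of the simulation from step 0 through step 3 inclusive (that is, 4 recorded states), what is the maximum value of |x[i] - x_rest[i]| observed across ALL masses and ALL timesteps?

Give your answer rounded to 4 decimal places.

Answer: 2.0665

Derivation:
Step 0: x=[6.0000 9.0000] v=[0.0000 0.0000]
Step 1: x=[5.8750 9.2500] v=[-0.5000 1.0000]
Step 2: x=[5.6719 9.6563] v=[-0.8125 1.6250]
Step 3: x=[5.4668 10.0665] v=[-0.8203 1.6406]
Max displacement = 2.0665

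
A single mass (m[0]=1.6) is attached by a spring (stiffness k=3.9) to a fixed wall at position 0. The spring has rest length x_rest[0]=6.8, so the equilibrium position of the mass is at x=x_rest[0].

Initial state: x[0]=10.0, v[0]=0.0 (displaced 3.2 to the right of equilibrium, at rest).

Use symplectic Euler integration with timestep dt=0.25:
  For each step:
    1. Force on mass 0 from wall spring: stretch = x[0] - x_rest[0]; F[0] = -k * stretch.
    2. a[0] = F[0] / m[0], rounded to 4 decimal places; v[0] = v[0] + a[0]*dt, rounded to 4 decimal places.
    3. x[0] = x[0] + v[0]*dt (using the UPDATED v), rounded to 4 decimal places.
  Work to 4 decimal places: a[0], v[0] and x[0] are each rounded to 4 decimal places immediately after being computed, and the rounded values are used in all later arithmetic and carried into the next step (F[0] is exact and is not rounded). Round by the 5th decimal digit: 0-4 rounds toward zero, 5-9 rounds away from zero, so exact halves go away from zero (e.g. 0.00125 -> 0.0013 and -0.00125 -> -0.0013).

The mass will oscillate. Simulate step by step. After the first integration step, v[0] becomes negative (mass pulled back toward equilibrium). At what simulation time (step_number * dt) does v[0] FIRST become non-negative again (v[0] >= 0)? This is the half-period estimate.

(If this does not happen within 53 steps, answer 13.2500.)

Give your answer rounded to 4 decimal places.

Step 0: x=[10.0000] v=[0.0000]
Step 1: x=[9.5125] v=[-1.9500]
Step 2: x=[8.6118] v=[-3.6029]
Step 3: x=[7.4351] v=[-4.7070]
Step 4: x=[6.1616] v=[-5.0940]
Step 5: x=[4.9854] v=[-4.7050]
Step 6: x=[4.0856] v=[-3.5992]
Step 7: x=[3.5993] v=[-1.9451]
Step 8: x=[3.6006] v=[0.0053]
First v>=0 after going negative at step 8, time=2.0000

Answer: 2.0000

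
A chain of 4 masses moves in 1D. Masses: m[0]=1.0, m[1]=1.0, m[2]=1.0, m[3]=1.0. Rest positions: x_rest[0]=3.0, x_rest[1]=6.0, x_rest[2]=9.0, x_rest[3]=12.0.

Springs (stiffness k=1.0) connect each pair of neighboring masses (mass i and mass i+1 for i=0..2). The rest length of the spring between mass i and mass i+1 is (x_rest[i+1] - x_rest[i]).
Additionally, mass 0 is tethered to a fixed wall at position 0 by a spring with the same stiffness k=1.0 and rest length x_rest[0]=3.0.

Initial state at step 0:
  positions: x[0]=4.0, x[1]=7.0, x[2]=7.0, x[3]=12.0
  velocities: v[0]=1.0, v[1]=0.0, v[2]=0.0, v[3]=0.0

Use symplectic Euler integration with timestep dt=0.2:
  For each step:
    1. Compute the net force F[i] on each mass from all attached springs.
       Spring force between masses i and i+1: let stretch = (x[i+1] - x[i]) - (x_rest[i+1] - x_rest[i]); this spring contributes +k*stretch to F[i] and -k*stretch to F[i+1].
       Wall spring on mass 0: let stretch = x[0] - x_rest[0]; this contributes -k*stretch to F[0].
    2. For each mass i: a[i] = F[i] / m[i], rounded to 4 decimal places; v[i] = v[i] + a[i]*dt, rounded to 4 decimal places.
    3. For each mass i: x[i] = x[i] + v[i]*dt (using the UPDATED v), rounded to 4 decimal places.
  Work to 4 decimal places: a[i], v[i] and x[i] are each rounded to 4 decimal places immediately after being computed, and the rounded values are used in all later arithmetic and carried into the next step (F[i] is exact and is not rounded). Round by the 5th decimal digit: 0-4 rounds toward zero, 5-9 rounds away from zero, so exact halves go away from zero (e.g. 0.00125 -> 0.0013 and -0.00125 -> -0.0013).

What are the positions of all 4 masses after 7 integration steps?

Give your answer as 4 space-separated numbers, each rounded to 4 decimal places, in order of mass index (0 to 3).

Answer: 3.5013 5.5314 10.1786 10.9045

Derivation:
Step 0: x=[4.0000 7.0000 7.0000 12.0000] v=[1.0000 0.0000 0.0000 0.0000]
Step 1: x=[4.1600 6.8800 7.2000 11.9200] v=[0.8000 -0.6000 1.0000 -0.4000]
Step 2: x=[4.2624 6.6640 7.5760 11.7712] v=[0.5120 -1.0800 1.8800 -0.7440]
Step 3: x=[4.2904 6.3884 8.0833 11.5746] v=[0.1398 -1.3779 2.5366 -0.9830]
Step 4: x=[4.2307 6.0967 8.6625 11.3583] v=[-0.2987 -1.4585 2.8959 -1.0813]
Step 5: x=[4.0764 5.8330 9.2469 11.1542] v=[-0.7716 -1.3185 2.9219 -1.0205]
Step 6: x=[3.8293 5.6356 9.7710 10.9938] v=[-1.2356 -0.9870 2.6206 -0.8020]
Step 7: x=[3.5013 5.5314 10.1786 10.9045] v=[-1.6402 -0.5212 2.0381 -0.4466]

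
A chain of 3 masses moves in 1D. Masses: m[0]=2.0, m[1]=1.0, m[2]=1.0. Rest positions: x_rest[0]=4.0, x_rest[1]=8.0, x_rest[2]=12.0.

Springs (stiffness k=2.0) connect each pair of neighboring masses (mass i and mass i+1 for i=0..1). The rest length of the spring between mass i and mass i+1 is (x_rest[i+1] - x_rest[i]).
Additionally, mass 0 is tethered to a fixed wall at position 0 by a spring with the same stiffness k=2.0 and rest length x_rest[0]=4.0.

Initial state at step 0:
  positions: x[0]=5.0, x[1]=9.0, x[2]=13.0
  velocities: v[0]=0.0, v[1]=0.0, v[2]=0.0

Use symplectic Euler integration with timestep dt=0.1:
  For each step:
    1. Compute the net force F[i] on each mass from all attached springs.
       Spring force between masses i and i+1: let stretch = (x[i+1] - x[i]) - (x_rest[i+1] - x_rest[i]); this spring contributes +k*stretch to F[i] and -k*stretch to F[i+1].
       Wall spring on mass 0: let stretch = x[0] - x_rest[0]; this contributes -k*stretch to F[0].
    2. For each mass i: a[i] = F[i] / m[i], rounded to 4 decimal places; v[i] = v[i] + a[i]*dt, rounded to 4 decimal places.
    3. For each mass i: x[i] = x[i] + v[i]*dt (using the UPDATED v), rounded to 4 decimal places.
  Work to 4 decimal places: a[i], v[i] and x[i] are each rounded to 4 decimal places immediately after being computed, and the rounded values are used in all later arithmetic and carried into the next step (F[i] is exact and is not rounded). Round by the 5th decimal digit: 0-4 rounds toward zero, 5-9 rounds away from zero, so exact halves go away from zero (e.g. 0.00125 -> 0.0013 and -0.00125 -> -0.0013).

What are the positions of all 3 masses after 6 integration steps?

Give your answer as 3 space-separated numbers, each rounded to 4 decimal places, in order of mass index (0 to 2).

Step 0: x=[5.0000 9.0000 13.0000] v=[0.0000 0.0000 0.0000]
Step 1: x=[4.9900 9.0000 13.0000] v=[-0.1000 0.0000 0.0000]
Step 2: x=[4.9702 8.9998 13.0000] v=[-0.1980 -0.0020 0.0000]
Step 3: x=[4.9410 8.9990 13.0000] v=[-0.2921 -0.0079 0.0000]
Step 4: x=[4.9030 8.9971 13.0000] v=[-0.3804 -0.0193 -0.0002]
Step 5: x=[4.8569 8.9934 12.9999] v=[-0.4613 -0.0375 -0.0008]
Step 6: x=[4.8036 8.9871 12.9997] v=[-0.5333 -0.0635 -0.0021]

Answer: 4.8036 8.9871 12.9997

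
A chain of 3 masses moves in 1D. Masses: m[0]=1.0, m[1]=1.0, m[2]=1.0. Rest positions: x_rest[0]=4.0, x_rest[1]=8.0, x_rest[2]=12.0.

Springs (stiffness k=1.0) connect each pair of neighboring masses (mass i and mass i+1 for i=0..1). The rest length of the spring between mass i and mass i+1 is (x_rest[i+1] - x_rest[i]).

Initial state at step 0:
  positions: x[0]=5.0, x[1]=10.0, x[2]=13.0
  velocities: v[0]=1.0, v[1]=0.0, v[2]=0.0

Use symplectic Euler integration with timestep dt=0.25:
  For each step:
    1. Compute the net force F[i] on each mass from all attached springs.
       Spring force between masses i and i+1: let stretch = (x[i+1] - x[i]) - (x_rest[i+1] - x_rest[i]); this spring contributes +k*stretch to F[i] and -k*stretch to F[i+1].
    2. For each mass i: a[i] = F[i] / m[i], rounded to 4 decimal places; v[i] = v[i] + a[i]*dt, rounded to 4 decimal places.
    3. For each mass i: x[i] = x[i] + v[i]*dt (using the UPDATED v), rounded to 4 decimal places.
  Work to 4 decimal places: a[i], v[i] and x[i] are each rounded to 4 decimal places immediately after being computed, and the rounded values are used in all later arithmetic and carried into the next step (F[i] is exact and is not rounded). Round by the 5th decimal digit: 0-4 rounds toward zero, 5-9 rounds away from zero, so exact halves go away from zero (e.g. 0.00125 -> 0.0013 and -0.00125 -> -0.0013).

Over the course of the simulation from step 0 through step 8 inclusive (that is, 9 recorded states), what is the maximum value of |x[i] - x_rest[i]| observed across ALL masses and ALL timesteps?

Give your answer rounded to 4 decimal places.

Answer: 2.7592

Derivation:
Step 0: x=[5.0000 10.0000 13.0000] v=[1.0000 0.0000 0.0000]
Step 1: x=[5.3125 9.8750 13.0625] v=[1.2500 -0.5000 0.2500]
Step 2: x=[5.6602 9.6641 13.1758] v=[1.3906 -0.8438 0.4531]
Step 3: x=[6.0081 9.4224 13.3196] v=[1.3916 -0.9669 0.5752]
Step 4: x=[6.3194 9.2109 13.4698] v=[1.2452 -0.8462 0.6009]
Step 5: x=[6.5614 9.0848 13.6039] v=[0.9681 -0.5044 0.5362]
Step 6: x=[6.7112 9.0834 13.7055] v=[0.5990 -0.0055 0.4064]
Step 7: x=[6.7592 9.2227 13.7682] v=[0.1921 0.5570 0.2509]
Step 8: x=[6.7112 9.4921 13.7968] v=[-0.1920 1.0775 0.1145]
Max displacement = 2.7592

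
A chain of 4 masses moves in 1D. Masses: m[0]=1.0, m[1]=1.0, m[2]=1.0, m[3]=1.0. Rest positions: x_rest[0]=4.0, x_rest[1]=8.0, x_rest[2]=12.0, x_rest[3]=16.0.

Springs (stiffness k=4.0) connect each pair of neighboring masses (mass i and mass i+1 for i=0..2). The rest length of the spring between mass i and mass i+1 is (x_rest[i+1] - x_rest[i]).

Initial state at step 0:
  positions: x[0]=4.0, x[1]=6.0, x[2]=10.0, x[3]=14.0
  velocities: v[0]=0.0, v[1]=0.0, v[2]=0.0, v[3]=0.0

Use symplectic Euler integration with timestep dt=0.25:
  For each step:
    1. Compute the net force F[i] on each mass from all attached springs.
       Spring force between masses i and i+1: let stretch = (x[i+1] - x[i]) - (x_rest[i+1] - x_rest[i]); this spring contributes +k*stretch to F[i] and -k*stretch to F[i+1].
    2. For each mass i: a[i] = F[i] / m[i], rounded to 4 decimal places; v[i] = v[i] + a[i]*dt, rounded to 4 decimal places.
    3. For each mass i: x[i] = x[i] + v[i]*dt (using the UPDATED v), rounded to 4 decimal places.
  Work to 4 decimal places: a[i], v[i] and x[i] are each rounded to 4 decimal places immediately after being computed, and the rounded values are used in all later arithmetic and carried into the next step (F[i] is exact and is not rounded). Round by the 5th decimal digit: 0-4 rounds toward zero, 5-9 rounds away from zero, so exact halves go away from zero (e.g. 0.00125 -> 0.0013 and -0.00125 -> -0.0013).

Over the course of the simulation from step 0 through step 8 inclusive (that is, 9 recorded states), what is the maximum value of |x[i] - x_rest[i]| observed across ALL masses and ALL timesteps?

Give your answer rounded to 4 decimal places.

Answer: 2.4379

Derivation:
Step 0: x=[4.0000 6.0000 10.0000 14.0000] v=[0.0000 0.0000 0.0000 0.0000]
Step 1: x=[3.5000 6.5000 10.0000 14.0000] v=[-2.0000 2.0000 0.0000 0.0000]
Step 2: x=[2.7500 7.1250 10.1250 14.0000] v=[-3.0000 2.5000 0.5000 0.0000]
Step 3: x=[2.0938 7.4063 10.4688 14.0313] v=[-2.6250 1.1250 1.3750 0.1250]
Step 4: x=[1.7657 7.1251 10.9376 14.1719] v=[-1.3125 -1.1250 1.8750 0.5625]
Step 5: x=[1.7774 6.4571 11.2618 14.5040] v=[0.0469 -2.6719 1.2968 1.3282]
Step 6: x=[1.9591 5.8204 11.1954 15.0255] v=[0.7266 -2.5469 -0.2657 2.0860]
Step 7: x=[2.1061 5.5621 10.7428 15.5895] v=[0.5879 -1.0332 -1.8106 2.2559]
Step 8: x=[2.1171 5.7350 10.2067 15.9418] v=[0.0439 0.6915 -2.1446 1.4092]
Max displacement = 2.4379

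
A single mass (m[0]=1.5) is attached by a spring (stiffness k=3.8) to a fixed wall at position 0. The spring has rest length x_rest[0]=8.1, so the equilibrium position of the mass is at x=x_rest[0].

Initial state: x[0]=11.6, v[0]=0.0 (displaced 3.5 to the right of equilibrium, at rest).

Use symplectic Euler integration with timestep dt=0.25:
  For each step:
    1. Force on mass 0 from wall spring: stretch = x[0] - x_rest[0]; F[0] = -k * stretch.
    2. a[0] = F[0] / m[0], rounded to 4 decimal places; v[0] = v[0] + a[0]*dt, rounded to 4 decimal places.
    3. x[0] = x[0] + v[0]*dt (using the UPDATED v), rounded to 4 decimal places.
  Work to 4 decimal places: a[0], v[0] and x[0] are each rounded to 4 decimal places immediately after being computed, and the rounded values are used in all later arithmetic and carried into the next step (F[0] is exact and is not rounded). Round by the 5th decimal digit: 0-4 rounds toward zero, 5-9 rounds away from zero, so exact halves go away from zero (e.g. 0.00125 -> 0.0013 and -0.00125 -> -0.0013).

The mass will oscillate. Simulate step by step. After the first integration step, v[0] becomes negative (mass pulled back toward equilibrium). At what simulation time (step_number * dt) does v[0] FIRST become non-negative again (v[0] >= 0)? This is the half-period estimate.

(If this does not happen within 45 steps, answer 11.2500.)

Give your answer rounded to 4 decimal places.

Step 0: x=[11.6000] v=[0.0000]
Step 1: x=[11.0458] v=[-2.2167]
Step 2: x=[10.0252] v=[-4.0824]
Step 3: x=[8.6998] v=[-5.3017]
Step 4: x=[7.2794] v=[-5.6816]
Step 5: x=[5.9889] v=[-5.1619]
Step 6: x=[5.0327] v=[-3.8249]
Step 7: x=[4.5621] v=[-1.8823]
Step 8: x=[4.6517] v=[0.3584]
First v>=0 after going negative at step 8, time=2.0000

Answer: 2.0000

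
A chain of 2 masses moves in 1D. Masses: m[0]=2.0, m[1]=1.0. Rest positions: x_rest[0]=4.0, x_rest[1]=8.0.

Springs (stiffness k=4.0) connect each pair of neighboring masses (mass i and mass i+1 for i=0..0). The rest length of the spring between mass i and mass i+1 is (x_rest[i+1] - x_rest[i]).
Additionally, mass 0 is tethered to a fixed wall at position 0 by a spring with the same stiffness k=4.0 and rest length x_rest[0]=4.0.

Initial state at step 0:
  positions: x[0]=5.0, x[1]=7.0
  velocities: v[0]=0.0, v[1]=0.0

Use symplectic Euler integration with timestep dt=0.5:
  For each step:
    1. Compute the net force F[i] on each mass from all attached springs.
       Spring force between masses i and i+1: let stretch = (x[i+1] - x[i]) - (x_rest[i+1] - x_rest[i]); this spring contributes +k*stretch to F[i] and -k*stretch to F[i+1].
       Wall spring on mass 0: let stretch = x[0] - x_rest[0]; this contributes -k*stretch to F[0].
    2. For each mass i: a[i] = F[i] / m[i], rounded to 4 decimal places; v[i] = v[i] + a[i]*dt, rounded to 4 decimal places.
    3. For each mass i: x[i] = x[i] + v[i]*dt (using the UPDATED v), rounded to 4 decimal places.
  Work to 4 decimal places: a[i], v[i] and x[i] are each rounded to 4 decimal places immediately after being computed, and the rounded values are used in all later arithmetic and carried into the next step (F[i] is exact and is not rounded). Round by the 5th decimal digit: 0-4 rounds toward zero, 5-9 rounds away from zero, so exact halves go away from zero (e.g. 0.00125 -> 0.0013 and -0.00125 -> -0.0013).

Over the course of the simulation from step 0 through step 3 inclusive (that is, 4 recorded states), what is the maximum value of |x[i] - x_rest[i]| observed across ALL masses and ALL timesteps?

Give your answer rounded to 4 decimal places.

Step 0: x=[5.0000 7.0000] v=[0.0000 0.0000]
Step 1: x=[3.5000 9.0000] v=[-3.0000 4.0000]
Step 2: x=[3.0000 9.5000] v=[-1.0000 1.0000]
Step 3: x=[4.2500 7.5000] v=[2.5000 -4.0000]
Max displacement = 1.5000

Answer: 1.5000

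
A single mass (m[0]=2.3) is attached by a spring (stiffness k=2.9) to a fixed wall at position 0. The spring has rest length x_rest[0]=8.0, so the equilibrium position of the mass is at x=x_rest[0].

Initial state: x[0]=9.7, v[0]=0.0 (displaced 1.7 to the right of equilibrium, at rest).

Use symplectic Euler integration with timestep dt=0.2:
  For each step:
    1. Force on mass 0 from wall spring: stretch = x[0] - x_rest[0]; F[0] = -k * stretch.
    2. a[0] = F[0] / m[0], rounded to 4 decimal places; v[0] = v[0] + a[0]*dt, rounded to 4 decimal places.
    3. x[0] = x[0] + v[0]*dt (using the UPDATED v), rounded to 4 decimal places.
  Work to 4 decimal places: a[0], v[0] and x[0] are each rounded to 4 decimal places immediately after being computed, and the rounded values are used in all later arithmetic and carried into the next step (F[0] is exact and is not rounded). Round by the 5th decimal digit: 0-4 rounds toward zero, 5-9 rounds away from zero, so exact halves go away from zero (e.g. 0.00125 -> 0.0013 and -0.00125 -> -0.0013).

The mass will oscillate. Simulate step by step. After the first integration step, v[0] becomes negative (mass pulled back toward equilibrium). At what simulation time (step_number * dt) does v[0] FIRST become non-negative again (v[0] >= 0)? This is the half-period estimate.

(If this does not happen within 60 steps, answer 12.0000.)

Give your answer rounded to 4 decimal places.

Answer: 2.8000

Derivation:
Step 0: x=[9.7000] v=[0.0000]
Step 1: x=[9.6143] v=[-0.4287]
Step 2: x=[9.4471] v=[-0.8358]
Step 3: x=[9.2070] v=[-1.2007]
Step 4: x=[8.9060] v=[-1.5051]
Step 5: x=[8.5593] v=[-1.7336]
Step 6: x=[8.1844] v=[-1.8746]
Step 7: x=[7.8002] v=[-1.9211]
Step 8: x=[7.4261] v=[-1.8707]
Step 9: x=[7.0809] v=[-1.7260]
Step 10: x=[6.7821] v=[-1.4942]
Step 11: x=[6.5447] v=[-1.1871]
Step 12: x=[6.3807] v=[-0.8201]
Step 13: x=[6.2983] v=[-0.4118]
Step 14: x=[6.3018] v=[0.0173]
First v>=0 after going negative at step 14, time=2.8000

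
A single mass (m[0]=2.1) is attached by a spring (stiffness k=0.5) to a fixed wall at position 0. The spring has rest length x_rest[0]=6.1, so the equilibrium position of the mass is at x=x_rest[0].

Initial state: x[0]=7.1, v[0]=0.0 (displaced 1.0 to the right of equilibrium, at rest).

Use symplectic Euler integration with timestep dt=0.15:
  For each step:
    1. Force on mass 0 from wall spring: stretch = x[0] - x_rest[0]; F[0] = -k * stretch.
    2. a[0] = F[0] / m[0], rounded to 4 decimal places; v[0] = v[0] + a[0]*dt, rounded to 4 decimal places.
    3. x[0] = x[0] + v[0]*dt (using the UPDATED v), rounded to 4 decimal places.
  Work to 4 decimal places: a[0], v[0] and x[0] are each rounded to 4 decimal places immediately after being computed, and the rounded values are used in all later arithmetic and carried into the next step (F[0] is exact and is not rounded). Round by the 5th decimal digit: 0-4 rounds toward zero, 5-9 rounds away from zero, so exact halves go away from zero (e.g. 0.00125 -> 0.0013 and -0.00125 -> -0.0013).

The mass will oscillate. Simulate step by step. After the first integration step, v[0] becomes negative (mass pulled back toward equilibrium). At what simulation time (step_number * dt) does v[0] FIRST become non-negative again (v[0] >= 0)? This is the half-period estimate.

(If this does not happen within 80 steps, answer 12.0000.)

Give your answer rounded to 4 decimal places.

Answer: 6.4500

Derivation:
Step 0: x=[7.1000] v=[0.0000]
Step 1: x=[7.0946] v=[-0.0357]
Step 2: x=[7.0839] v=[-0.0712]
Step 3: x=[7.0680] v=[-0.1063]
Step 4: x=[7.0469] v=[-0.1409]
Step 5: x=[7.0207] v=[-0.1747]
Step 6: x=[6.9896] v=[-0.2076]
Step 7: x=[6.9537] v=[-0.2394]
Step 8: x=[6.9132] v=[-0.2699]
Step 9: x=[6.8684] v=[-0.2989]
Step 10: x=[6.8194] v=[-0.3264]
Step 11: x=[6.7666] v=[-0.3521]
Step 12: x=[6.7102] v=[-0.3759]
Step 13: x=[6.6505] v=[-0.3977]
Step 14: x=[6.5879] v=[-0.4174]
Step 15: x=[6.5227] v=[-0.4348]
Step 16: x=[6.4552] v=[-0.4499]
Step 17: x=[6.3858] v=[-0.4626]
Step 18: x=[6.3149] v=[-0.4728]
Step 19: x=[6.2428] v=[-0.4805]
Step 20: x=[6.1700] v=[-0.4856]
Step 21: x=[6.0968] v=[-0.4881]
Step 22: x=[6.0236] v=[-0.4880]
Step 23: x=[5.9508] v=[-0.4853]
Step 24: x=[5.8788] v=[-0.4800]
Step 25: x=[5.8080] v=[-0.4721]
Step 26: x=[5.7387] v=[-0.4617]
Step 27: x=[5.6714] v=[-0.4488]
Step 28: x=[5.6064] v=[-0.4335]
Step 29: x=[5.5440] v=[-0.4159]
Step 30: x=[5.4846] v=[-0.3960]
Step 31: x=[5.4285] v=[-0.3740]
Step 32: x=[5.3760] v=[-0.3500]
Step 33: x=[5.3274] v=[-0.3241]
Step 34: x=[5.2829] v=[-0.2965]
Step 35: x=[5.2428] v=[-0.2673]
Step 36: x=[5.2073] v=[-0.2367]
Step 37: x=[5.1766] v=[-0.2048]
Step 38: x=[5.1508] v=[-0.1718]
Step 39: x=[5.1301] v=[-0.1379]
Step 40: x=[5.1146] v=[-0.1033]
Step 41: x=[5.1044] v=[-0.0681]
Step 42: x=[5.0995] v=[-0.0326]
Step 43: x=[5.1000] v=[0.0031]
First v>=0 after going negative at step 43, time=6.4500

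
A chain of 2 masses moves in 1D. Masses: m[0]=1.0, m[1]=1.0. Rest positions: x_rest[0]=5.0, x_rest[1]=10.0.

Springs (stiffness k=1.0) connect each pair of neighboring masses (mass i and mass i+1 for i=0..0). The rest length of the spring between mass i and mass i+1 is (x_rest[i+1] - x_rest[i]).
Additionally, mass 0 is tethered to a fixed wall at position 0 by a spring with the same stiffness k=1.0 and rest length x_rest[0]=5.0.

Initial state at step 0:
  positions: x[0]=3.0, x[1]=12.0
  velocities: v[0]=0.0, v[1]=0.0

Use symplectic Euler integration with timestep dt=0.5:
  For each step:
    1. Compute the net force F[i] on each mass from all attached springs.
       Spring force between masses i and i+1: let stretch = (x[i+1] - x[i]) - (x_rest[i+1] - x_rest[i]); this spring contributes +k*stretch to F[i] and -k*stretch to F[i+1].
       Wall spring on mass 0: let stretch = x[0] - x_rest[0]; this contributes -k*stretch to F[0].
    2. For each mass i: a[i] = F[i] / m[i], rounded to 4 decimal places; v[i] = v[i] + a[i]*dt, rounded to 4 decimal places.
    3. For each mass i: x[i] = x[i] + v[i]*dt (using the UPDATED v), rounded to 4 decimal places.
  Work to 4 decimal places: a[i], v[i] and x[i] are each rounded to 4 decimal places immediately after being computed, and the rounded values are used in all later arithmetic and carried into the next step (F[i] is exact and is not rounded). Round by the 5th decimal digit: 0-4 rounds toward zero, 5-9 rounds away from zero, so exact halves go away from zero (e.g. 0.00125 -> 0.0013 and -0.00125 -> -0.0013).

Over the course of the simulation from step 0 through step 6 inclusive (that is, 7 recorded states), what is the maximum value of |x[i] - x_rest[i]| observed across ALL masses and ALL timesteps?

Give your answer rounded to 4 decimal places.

Answer: 2.6563

Derivation:
Step 0: x=[3.0000 12.0000] v=[0.0000 0.0000]
Step 1: x=[4.5000 11.0000] v=[3.0000 -2.0000]
Step 2: x=[6.5000 9.6250] v=[4.0000 -2.7500]
Step 3: x=[7.6563 8.7188] v=[2.3125 -1.8125]
Step 4: x=[7.1641 8.7970] v=[-0.9844 0.1563]
Step 5: x=[5.2891 9.7170] v=[-3.7500 1.8399]
Step 6: x=[3.1988 10.7800] v=[-4.1806 2.1260]
Max displacement = 2.6563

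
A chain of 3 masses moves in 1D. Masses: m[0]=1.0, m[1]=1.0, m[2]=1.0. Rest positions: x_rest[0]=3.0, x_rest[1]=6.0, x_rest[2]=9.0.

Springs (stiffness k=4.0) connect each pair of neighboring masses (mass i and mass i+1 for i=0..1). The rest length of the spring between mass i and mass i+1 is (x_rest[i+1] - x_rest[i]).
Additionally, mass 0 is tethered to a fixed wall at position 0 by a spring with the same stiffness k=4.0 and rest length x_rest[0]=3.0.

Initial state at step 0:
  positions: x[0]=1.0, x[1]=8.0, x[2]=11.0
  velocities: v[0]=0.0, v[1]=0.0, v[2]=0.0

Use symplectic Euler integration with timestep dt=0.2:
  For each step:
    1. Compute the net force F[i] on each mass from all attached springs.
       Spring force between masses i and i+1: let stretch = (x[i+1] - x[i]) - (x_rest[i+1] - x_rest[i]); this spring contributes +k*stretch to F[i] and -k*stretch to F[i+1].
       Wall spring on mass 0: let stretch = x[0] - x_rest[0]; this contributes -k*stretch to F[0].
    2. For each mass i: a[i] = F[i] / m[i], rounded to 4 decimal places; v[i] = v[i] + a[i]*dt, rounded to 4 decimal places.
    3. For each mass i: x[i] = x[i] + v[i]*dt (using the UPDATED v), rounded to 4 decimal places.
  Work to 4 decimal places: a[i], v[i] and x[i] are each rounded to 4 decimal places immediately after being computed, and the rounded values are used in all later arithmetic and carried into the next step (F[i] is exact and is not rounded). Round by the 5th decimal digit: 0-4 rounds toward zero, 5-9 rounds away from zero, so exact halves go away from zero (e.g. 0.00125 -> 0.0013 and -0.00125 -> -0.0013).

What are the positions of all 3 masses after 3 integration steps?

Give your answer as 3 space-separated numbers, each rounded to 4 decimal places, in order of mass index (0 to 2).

Answer: 4.9004 5.7554 10.5617

Derivation:
Step 0: x=[1.0000 8.0000 11.0000] v=[0.0000 0.0000 0.0000]
Step 1: x=[1.9600 7.3600 11.0000] v=[4.8000 -3.2000 0.0000]
Step 2: x=[3.4704 6.4384 10.8976] v=[7.5520 -4.6080 -0.5120]
Step 3: x=[4.9004 5.7554 10.5617] v=[7.1501 -3.4150 -1.6794]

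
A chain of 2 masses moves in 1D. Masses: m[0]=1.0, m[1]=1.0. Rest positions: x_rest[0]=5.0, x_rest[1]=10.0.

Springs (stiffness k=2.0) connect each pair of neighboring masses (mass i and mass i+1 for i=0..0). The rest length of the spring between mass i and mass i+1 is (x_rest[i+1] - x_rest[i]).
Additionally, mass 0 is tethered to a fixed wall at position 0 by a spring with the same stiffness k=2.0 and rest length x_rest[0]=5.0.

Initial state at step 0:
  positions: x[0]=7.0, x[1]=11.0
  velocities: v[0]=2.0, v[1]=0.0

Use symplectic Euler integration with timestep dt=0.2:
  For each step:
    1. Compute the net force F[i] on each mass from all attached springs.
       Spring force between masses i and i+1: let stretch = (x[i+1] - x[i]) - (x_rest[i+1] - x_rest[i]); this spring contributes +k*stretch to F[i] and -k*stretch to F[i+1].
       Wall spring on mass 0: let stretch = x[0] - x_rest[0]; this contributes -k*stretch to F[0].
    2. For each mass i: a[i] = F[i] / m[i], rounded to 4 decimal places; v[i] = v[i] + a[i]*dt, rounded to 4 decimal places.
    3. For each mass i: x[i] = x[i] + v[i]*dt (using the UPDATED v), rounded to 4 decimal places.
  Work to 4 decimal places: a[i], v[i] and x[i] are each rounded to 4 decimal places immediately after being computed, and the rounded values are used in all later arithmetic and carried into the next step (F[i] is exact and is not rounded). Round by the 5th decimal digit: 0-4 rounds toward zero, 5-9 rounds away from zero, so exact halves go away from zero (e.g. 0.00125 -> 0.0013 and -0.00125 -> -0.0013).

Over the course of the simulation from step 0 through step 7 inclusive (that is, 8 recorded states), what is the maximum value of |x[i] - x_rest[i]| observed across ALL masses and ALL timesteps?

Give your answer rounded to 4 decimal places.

Step 0: x=[7.0000 11.0000] v=[2.0000 0.0000]
Step 1: x=[7.1600 11.0800] v=[0.8000 0.4000]
Step 2: x=[7.0608 11.2464] v=[-0.4960 0.8320]
Step 3: x=[6.7316 11.4780] v=[-1.6461 1.1578]
Step 4: x=[6.2436 11.7298] v=[-2.4402 1.2592]
Step 5: x=[5.6950 11.9427] v=[-2.7432 1.0647]
Step 6: x=[5.1906 12.0558] v=[-2.5221 0.5656]
Step 7: x=[4.8201 12.0197] v=[-1.8523 -0.1805]
Max displacement = 2.1600

Answer: 2.1600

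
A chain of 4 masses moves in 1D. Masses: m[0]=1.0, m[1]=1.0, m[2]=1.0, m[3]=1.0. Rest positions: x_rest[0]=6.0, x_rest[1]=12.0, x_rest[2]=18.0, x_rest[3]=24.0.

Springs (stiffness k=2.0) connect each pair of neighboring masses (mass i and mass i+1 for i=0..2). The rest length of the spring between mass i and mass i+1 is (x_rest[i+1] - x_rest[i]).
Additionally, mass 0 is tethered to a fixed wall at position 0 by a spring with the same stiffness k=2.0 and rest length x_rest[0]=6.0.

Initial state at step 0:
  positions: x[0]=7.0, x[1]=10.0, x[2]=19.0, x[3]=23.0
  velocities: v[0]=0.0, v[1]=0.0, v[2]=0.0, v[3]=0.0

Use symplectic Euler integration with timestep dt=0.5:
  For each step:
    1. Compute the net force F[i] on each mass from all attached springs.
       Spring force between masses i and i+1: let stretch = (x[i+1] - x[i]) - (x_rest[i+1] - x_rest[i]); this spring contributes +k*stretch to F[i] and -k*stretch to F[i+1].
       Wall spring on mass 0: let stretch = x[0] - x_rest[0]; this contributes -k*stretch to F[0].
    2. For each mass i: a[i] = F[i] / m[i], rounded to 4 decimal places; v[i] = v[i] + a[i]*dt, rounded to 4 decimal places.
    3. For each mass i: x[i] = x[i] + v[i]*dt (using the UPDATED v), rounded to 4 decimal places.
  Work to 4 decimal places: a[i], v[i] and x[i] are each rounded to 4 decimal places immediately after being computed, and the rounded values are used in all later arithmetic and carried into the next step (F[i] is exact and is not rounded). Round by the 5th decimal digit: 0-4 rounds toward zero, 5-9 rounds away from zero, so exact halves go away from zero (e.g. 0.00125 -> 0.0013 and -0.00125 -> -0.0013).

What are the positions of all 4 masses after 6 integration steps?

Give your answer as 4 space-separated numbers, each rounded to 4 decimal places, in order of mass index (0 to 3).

Answer: 4.5782 14.2344 16.0157 24.8125

Derivation:
Step 0: x=[7.0000 10.0000 19.0000 23.0000] v=[0.0000 0.0000 0.0000 0.0000]
Step 1: x=[5.0000 13.0000 16.5000 24.0000] v=[-4.0000 6.0000 -5.0000 2.0000]
Step 2: x=[4.5000 13.7500 16.0000 24.2500] v=[-1.0000 1.5000 -1.0000 0.5000]
Step 3: x=[6.3750 11.0000 18.5000 23.3750] v=[3.7500 -5.5000 5.0000 -1.7500]
Step 4: x=[7.3750 9.6875 19.6875 23.0625] v=[2.0000 -2.6250 2.3750 -0.6250]
Step 5: x=[5.8438 12.2188 17.5625 24.0625] v=[-3.0625 5.0625 -4.2500 2.0000]
Step 6: x=[4.5782 14.2344 16.0157 24.8125] v=[-2.5313 4.0312 -3.0937 1.5000]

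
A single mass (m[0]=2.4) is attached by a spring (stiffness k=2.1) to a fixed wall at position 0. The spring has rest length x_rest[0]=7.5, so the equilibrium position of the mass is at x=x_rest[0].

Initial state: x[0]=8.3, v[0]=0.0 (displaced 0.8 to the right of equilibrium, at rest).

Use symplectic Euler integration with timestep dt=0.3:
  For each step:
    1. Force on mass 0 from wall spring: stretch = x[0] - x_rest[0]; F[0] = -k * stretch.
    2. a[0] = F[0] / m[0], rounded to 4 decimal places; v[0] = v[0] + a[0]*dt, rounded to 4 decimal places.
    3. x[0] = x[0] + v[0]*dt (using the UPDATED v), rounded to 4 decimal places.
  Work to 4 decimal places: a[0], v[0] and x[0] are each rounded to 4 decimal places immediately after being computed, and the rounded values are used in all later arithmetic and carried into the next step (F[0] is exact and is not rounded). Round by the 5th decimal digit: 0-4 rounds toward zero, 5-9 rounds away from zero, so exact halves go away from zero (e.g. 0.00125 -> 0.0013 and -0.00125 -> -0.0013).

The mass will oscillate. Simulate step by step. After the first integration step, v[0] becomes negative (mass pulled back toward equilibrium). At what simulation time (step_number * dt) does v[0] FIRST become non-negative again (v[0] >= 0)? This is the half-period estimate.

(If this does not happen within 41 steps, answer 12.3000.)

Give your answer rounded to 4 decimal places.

Step 0: x=[8.3000] v=[0.0000]
Step 1: x=[8.2370] v=[-0.2100]
Step 2: x=[8.1160] v=[-0.4035]
Step 3: x=[7.9464] v=[-0.5652]
Step 4: x=[7.7417] v=[-0.6824]
Step 5: x=[7.5179] v=[-0.7459]
Step 6: x=[7.2927] v=[-0.7506]
Step 7: x=[7.0838] v=[-0.6962]
Step 8: x=[6.9077] v=[-0.5869]
Step 9: x=[6.7783] v=[-0.4314]
Step 10: x=[6.7057] v=[-0.2420]
Step 11: x=[6.6957] v=[-0.0335]
Step 12: x=[6.7490] v=[0.1776]
First v>=0 after going negative at step 12, time=3.6000

Answer: 3.6000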